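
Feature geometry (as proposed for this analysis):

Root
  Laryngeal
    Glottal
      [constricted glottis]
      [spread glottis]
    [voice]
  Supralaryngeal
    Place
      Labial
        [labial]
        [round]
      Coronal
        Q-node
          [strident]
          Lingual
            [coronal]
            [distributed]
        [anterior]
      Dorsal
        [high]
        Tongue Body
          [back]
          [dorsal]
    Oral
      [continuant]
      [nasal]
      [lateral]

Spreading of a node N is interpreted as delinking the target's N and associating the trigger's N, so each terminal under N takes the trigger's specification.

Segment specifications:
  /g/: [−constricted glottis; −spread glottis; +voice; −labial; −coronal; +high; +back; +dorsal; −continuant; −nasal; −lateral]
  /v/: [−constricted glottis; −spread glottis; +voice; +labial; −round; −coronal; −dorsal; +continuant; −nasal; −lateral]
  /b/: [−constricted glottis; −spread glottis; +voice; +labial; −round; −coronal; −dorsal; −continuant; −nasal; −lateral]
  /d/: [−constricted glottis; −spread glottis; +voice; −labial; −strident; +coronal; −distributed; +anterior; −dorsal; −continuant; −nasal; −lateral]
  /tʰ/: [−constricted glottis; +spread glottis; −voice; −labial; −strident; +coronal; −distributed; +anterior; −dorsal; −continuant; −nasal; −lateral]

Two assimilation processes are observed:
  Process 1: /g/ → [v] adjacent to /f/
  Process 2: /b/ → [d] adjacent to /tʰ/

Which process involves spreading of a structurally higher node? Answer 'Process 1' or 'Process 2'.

Process 1 alters [continuant], [labial], [round], [dorsal], [high], [back]; the lowest common ancestor is Supralaryngeal (depth 1 from Root).
Process 2 alters [labial], [round], [coronal], [anterior], [distributed], [strident]; the lowest common ancestor is Place (depth 2 from Root).
Supralaryngeal is closer to Root than Place, so Process 1 spreads the higher node.

Process 1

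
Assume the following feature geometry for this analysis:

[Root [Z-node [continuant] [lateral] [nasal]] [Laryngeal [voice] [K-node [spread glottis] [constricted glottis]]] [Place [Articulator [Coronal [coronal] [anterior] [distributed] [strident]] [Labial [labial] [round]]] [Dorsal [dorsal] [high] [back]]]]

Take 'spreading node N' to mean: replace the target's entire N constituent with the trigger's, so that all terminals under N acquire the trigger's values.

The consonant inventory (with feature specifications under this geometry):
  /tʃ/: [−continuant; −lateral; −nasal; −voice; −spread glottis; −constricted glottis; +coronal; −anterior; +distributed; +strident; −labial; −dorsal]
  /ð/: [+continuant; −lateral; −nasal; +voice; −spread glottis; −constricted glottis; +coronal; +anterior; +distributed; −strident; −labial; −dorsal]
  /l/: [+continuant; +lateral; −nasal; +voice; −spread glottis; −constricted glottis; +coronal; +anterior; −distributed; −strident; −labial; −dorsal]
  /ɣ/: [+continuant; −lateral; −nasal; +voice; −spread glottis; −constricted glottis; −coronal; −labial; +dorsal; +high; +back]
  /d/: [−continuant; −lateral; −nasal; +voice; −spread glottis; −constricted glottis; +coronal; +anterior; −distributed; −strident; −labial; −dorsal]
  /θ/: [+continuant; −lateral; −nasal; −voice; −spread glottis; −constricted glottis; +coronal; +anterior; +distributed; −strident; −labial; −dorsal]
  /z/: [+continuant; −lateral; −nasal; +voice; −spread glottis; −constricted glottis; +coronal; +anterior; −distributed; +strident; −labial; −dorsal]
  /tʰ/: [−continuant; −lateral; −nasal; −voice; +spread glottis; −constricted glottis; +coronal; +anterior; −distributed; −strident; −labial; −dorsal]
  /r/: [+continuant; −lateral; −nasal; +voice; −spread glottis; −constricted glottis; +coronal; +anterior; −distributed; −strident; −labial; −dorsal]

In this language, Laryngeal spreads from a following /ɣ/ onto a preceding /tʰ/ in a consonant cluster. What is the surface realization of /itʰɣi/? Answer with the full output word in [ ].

[idɣi]

Laryngeal immediately or transitively dominates [voice], [spread glottis], [constricted glottis].
Spreading Laryngeal from /ɣ/ onto /tʰ/ replaces those values with /ɣ/'s: [+voice], [−spread glottis], [−constricted glottis]. Features outside Laryngeal ([continuant], [lateral], [nasal], …) stay as in /tʰ/.
Among the inventory, only /d/ has exactly this specification, giving the surface form [idɣi].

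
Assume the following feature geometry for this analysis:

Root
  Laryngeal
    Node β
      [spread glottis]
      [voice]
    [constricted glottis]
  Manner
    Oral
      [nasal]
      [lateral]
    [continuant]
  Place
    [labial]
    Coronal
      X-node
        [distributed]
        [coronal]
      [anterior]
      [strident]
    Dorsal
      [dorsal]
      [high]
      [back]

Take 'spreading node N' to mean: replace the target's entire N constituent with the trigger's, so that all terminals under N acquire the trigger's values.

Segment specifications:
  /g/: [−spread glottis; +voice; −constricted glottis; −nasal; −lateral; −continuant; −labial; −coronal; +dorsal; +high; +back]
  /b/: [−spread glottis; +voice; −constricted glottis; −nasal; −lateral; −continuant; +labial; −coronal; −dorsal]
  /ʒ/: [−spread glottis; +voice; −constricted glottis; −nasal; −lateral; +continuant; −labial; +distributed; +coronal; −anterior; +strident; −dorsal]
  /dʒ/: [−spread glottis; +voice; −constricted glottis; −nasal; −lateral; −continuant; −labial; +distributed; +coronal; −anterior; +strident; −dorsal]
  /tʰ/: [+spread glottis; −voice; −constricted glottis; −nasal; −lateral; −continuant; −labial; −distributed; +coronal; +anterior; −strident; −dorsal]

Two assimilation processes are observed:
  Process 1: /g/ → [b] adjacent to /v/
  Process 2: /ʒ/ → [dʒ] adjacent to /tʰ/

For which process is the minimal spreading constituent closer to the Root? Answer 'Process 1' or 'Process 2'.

Process 1

Process 1 alters [labial], [dorsal], [high], [back]; the lowest common ancestor is Place (depth 1 from Root).
Process 2 alters [continuant]; the lowest dominating node is [continuant] (depth 2 from Root).
Place (depth 1) sits above [continuant] (depth 2), making Process 1 the one with the higher spreading node.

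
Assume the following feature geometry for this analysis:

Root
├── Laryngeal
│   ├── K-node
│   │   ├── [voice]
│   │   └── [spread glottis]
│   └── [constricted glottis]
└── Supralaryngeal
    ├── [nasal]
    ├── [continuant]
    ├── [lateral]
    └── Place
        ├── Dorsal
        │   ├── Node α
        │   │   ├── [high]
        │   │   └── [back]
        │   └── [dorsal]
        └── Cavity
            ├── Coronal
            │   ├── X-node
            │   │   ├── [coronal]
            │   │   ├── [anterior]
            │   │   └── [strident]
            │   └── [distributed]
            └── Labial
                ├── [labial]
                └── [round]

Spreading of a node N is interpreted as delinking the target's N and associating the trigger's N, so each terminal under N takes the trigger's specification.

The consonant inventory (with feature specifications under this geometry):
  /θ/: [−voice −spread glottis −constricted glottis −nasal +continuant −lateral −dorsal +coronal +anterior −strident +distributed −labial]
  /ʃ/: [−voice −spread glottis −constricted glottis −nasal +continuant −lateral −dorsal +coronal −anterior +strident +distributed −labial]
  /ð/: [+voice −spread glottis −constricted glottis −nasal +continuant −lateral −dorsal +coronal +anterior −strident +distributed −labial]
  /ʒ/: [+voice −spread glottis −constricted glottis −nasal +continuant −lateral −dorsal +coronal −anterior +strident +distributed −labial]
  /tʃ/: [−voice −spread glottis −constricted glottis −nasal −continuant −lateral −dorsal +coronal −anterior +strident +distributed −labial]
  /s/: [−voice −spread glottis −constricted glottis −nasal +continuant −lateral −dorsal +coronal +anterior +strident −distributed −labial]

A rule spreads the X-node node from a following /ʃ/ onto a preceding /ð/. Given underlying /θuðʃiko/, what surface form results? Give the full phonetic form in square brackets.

[θuʒʃiko]

X-node immediately or transitively dominates [coronal], [anterior], [strident].
The target acquires /ʃ/'s values for everything under X-node — [+coronal], [−anterior], [+strident] — while keeping its own [voice], [spread glottis], [constricted glottis], ….
The resulting bundle matches /ʒ/ in the inventory; substituting it for /ð/ gives [θuʒʃiko].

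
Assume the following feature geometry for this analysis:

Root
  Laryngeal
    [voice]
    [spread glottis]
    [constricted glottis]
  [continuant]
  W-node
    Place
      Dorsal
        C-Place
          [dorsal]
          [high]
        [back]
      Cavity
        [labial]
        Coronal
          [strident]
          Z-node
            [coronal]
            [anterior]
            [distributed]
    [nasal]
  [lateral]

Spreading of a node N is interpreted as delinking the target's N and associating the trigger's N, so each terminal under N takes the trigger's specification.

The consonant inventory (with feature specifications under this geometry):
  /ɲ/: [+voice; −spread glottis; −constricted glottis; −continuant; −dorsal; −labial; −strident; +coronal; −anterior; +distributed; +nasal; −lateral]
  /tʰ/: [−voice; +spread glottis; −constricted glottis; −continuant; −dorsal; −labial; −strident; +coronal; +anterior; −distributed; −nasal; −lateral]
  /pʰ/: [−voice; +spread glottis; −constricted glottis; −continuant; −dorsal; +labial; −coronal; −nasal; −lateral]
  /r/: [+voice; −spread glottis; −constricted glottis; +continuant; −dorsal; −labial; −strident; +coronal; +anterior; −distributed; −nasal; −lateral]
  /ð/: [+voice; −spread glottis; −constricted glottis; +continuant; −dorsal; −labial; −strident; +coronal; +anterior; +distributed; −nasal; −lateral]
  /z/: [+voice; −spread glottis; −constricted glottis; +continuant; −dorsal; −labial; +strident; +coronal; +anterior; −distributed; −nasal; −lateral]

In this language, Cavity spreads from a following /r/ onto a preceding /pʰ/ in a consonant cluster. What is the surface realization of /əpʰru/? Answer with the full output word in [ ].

Cavity immediately or transitively dominates [labial], [strident], [coronal], [anterior], [distributed].
The target acquires /r/'s values for everything under Cavity — [−labial], [−strident], [+coronal], [+anterior], [−distributed] — while keeping its own [voice], [spread glottis], [constricted glottis], ….
Among the inventory, only /tʰ/ has exactly this specification, giving the surface form [ətʰru].

[ətʰru]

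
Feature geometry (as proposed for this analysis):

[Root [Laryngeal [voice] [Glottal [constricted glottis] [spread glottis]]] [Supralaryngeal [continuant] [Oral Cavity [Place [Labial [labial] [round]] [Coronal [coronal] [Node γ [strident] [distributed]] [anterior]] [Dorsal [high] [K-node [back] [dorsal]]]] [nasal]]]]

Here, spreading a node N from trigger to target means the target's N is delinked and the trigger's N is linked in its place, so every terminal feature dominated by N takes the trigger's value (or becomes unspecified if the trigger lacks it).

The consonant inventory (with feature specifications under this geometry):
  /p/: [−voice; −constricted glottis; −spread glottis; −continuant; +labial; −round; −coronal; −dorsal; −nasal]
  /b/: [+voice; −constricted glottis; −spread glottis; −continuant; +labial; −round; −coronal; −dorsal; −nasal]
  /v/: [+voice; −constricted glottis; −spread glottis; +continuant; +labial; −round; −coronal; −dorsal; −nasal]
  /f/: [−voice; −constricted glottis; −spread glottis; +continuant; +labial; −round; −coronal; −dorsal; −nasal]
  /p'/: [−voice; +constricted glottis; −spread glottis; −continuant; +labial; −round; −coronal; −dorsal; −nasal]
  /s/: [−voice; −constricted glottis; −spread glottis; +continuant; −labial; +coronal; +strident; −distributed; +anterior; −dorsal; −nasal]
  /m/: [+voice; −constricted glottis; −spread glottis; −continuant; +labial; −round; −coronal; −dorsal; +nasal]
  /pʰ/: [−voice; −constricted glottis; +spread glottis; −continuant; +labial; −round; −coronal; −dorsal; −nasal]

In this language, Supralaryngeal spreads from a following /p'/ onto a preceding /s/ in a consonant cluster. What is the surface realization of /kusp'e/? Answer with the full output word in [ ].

Terminals under Supralaryngeal in this geometry: [continuant], [labial], [round], [coronal], [strident], [distributed], [anterior], [high], [back], [dorsal], [nasal].
After delinking /s/'s Supralaryngeal and linking /p'/'s, the affected terminals become [−continuant], [+labial], [−round], [−coronal], [−dorsal], [−nasal]; [voice], [constricted glottis], [spread glottis] (outside Supralaryngeal) are retained from /s/.
This feature bundle is that of [p], so /kusp'e/ surfaces as [kupp'e].

[kupp'e]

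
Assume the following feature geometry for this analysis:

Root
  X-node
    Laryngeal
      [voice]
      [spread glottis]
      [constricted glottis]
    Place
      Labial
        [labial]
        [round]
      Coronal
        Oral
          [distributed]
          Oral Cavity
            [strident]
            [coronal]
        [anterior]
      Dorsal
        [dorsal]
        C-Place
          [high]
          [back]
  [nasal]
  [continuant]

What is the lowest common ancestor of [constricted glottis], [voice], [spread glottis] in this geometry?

Laryngeal

[constricted glottis]: Root > X-node > Laryngeal > [constricted glottis].
[voice]: Root > X-node > Laryngeal > [voice].
[spread glottis]: Root > X-node > Laryngeal > [spread glottis].
Laryngeal is the lowest common ancestor — every listed feature sits under it, and no single subconstituent of Laryngeal covers them all.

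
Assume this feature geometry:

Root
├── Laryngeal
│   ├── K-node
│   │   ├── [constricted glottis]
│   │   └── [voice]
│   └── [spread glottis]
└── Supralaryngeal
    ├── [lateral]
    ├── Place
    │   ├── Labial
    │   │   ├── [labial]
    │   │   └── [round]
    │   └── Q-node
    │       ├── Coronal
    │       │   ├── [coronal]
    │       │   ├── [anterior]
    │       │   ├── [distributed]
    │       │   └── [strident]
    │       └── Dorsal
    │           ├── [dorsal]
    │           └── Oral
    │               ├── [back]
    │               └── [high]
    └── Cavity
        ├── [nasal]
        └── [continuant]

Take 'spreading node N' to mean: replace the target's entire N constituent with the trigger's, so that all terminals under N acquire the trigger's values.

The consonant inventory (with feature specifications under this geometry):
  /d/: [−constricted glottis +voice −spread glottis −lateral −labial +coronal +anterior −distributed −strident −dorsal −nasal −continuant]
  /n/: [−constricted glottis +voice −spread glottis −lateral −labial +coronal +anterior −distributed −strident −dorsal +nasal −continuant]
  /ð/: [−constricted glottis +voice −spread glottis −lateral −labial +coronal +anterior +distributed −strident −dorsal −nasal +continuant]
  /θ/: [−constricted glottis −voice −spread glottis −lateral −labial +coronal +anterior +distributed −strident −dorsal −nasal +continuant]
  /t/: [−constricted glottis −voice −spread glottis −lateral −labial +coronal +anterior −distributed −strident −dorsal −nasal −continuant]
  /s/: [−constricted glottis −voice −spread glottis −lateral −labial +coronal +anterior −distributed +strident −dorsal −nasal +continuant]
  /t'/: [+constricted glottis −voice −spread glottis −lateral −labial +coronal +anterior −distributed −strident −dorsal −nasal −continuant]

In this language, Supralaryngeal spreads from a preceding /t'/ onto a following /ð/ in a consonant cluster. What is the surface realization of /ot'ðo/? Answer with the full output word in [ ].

The Supralaryngeal node dominates the terminals [lateral], [labial], [round], [coronal], [anterior], [distributed], [strident], [dorsal], [back], [high], [nasal], [continuant].
After delinking /ð/'s Supralaryngeal and linking /t'/'s, the affected terminals become [−lateral], [−labial], [+coronal], [+anterior], [−distributed], [−strident], [−dorsal], [−nasal], [−continuant]; [constricted glottis], [voice], [spread glottis] (outside Supralaryngeal) are retained from /ð/.
The resulting bundle matches /d/ in the inventory; substituting it for /ð/ gives [ot'do].

[ot'do]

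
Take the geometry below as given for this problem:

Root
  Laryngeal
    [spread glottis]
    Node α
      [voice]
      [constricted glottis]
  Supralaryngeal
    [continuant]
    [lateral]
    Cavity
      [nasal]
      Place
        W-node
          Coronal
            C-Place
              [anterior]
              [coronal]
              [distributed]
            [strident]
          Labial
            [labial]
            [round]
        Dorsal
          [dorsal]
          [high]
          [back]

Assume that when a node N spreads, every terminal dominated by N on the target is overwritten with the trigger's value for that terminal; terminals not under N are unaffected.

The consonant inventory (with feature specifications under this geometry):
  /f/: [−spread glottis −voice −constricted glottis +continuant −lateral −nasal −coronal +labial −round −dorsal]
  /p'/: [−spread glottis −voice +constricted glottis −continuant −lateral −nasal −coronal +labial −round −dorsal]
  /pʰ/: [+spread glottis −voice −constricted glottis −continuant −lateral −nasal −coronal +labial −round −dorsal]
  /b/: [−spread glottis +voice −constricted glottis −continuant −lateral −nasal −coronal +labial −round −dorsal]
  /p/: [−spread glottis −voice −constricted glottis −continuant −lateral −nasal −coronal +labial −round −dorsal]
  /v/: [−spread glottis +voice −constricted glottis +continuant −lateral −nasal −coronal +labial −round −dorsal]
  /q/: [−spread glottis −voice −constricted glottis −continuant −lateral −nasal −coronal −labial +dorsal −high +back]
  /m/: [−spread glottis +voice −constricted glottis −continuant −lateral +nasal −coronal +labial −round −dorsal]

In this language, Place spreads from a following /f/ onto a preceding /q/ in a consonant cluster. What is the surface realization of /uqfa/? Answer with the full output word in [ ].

The Place node dominates the terminals [anterior], [coronal], [distributed], [strident], [labial], [round], [dorsal], [high], [back].
Spreading Place from /f/ onto /q/ replaces those values with /f/'s: [−coronal], [+labial], [−round], [−dorsal]. Features outside Place ([spread glottis], [voice], [constricted glottis], …) stay as in /q/.
This feature bundle is that of [p], so /uqfa/ surfaces as [upfa].

[upfa]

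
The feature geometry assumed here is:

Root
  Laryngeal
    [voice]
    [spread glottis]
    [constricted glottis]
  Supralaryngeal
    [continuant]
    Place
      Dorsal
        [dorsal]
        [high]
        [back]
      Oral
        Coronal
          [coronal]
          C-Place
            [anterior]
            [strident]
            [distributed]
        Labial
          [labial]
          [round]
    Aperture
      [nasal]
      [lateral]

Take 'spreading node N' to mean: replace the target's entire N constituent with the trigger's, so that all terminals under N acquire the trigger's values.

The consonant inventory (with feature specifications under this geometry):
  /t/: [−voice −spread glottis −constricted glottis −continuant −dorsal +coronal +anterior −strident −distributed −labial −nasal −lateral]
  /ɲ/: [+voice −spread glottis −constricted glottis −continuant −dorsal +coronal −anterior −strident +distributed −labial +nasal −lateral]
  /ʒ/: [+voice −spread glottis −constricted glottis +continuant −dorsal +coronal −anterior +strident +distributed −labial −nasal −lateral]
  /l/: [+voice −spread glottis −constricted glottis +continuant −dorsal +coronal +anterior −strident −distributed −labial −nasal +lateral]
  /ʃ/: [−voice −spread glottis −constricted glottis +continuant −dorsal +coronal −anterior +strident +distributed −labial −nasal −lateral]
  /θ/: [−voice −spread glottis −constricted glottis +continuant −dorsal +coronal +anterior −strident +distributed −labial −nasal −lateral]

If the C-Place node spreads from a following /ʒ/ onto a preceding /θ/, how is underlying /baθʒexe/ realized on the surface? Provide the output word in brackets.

The C-Place node dominates the terminals [anterior], [strident], [distributed].
After delinking /θ/'s C-Place and linking /ʒ/'s, the affected terminals become [−anterior], [+strident], [+distributed]; [voice], [spread glottis], [constricted glottis], … (outside C-Place) are retained from /θ/.
Among the inventory, only /ʃ/ has exactly this specification, giving the surface form [baʃʒexe].

[baʃʒexe]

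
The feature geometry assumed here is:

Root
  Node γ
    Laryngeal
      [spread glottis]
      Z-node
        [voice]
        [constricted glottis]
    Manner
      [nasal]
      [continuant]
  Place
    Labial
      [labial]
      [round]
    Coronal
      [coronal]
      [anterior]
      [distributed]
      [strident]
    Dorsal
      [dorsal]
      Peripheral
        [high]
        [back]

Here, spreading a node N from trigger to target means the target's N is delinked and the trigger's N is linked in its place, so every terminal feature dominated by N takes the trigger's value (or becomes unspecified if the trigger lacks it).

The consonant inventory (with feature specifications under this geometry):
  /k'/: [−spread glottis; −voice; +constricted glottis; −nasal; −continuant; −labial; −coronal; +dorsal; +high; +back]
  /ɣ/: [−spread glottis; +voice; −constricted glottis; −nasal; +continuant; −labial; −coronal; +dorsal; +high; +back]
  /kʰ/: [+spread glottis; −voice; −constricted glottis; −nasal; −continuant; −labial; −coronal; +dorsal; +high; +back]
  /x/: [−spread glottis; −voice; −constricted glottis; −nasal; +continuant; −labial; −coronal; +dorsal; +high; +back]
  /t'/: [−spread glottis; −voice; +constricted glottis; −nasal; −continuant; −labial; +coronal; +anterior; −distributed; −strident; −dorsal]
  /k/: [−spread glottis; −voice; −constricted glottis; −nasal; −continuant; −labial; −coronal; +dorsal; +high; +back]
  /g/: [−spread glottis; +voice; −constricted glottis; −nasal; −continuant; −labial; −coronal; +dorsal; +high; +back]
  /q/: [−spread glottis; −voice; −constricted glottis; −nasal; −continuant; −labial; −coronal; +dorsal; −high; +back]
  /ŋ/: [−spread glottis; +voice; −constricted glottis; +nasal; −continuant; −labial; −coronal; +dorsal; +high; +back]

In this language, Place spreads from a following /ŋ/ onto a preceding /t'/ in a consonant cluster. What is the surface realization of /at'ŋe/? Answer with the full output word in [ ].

[ak'ŋe]

The Place node dominates the terminals [labial], [round], [coronal], [anterior], [distributed], [strident], [dorsal], [high], [back].
After delinking /t'/'s Place and linking /ŋ/'s, the affected terminals become [−labial], [−coronal], [+dorsal], [+high], [+back]; [spread glottis], [voice], [constricted glottis], … (outside Place) are retained from /t'/.
The resulting bundle matches /k'/ in the inventory; substituting it for /t'/ gives [ak'ŋe].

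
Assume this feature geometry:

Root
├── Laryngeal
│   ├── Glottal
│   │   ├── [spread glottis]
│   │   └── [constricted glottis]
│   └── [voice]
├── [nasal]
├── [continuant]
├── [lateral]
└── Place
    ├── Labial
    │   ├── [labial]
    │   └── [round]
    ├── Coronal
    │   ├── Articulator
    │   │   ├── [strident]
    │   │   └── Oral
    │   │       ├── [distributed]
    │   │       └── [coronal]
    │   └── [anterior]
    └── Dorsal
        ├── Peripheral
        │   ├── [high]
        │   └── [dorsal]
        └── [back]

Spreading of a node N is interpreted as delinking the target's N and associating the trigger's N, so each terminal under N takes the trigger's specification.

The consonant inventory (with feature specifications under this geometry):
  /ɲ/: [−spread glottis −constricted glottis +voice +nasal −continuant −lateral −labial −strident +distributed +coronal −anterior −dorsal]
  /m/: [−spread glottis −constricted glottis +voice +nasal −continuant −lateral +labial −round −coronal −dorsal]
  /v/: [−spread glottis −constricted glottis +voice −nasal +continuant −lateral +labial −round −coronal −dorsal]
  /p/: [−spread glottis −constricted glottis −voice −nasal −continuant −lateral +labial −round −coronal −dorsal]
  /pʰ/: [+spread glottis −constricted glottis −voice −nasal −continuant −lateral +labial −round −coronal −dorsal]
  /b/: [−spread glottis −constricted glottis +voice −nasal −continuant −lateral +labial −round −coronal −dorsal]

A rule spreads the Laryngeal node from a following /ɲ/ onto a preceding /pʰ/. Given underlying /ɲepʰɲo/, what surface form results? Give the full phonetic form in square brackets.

[ɲebɲo]

The Laryngeal node dominates the terminals [spread glottis], [constricted glottis], [voice].
The target acquires /ɲ/'s values for everything under Laryngeal — [−spread glottis], [−constricted glottis], [+voice] — while keeping its own [nasal], [continuant], [lateral], ….
This feature bundle is that of [b], so /ɲepʰɲo/ surfaces as [ɲebɲo].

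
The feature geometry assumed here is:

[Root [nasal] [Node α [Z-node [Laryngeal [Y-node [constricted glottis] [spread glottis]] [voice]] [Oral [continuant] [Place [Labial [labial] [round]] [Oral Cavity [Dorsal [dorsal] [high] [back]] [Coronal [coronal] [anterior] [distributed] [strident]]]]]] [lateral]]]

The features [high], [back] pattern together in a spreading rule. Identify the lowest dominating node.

Dorsal

[high]: Root / Node α / Z-node / Oral / Place / Oral Cavity / Dorsal / [high].
[back]: Root / Node α / Z-node / Oral / Place / Oral Cavity / Dorsal / [back].
The listed terminals split across distinct daughters of Dorsal, so Dorsal itself is the smallest node containing them all.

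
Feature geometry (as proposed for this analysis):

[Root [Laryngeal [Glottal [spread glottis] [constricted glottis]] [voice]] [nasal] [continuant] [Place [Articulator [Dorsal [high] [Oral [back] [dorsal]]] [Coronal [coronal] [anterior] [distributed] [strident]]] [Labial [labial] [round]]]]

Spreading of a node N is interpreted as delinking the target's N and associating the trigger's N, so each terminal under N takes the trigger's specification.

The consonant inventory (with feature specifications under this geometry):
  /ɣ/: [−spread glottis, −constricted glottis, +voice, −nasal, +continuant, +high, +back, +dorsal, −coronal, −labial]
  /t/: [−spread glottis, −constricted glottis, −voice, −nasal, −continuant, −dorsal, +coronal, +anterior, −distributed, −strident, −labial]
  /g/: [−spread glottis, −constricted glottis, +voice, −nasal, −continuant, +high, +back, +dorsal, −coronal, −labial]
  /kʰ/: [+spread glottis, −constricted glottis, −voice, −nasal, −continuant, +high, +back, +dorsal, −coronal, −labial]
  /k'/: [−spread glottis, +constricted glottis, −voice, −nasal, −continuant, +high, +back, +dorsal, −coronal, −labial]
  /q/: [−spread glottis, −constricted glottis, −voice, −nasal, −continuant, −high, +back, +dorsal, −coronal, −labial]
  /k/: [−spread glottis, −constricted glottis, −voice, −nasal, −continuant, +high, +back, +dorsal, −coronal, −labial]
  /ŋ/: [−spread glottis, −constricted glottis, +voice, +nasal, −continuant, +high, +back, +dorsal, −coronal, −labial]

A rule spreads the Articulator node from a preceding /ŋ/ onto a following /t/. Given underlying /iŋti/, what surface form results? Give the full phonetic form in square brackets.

[iŋki]

Articulator immediately or transitively dominates [high], [back], [dorsal], [coronal], [anterior], [distributed], [strident].
Spreading Articulator from /ŋ/ onto /t/ replaces those values with /ŋ/'s: [+high], [+back], [+dorsal], [−coronal]. Features outside Articulator ([spread glottis], [constricted glottis], [voice], …) stay as in /t/.
The resulting bundle matches /k/ in the inventory; substituting it for /t/ gives [iŋki].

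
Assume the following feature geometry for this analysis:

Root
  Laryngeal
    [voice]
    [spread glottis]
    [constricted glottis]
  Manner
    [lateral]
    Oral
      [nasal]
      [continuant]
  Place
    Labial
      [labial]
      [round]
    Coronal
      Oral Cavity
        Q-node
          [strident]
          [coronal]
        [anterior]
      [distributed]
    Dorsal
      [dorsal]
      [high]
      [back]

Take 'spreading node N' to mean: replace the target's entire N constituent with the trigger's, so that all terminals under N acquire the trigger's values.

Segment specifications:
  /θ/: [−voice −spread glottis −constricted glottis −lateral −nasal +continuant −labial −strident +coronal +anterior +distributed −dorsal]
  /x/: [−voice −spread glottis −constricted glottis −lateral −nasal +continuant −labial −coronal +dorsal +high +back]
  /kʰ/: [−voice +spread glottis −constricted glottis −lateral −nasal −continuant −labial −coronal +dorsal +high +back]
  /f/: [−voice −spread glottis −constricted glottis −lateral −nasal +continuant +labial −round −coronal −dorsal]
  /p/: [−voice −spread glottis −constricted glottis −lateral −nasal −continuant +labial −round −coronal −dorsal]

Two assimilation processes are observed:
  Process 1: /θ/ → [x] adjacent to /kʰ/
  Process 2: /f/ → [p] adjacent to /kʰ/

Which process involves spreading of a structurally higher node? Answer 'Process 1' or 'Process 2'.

Process 1

In Process 1, [coronal], [anterior], [distributed], [strident], [dorsal], [high], [back] change, so the minimal spreading node is Place at depth 1.
Process 2 alters [continuant]; the lowest dominating node is [continuant] (depth 3 from Root).
Place (depth 1) sits above [continuant] (depth 3), making Process 1 the one with the higher spreading node.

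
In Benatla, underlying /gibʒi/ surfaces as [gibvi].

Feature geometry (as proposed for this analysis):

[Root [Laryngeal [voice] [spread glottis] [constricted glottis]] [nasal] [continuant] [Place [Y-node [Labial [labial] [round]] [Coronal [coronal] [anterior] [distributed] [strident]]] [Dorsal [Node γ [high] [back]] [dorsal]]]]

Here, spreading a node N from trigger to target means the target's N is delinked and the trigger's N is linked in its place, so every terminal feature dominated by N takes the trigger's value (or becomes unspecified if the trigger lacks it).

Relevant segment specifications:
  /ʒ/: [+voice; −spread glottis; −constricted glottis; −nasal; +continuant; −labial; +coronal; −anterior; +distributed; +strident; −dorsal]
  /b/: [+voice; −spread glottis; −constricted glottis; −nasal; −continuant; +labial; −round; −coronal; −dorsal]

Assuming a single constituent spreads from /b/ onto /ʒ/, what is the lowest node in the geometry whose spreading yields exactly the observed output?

Y-node

The alternation /ʒ/ → [v] changes [labial], [round], [coronal], [anterior], [distributed], [strident] and nothing else.
These terminals are all dominated by Y-node, and no proper subconstituent of Y-node covers them all; Y-node is their lowest common ancestor.
Spreading Y-node from /b/ overwrites each of those terminals with /b/'s values, yielding exactly [v].
[continuant] stays as in /ʒ/ although /b/ differs there, so no node dominating it spread; among the remaining candidates Y-node is the lowest that derives the output.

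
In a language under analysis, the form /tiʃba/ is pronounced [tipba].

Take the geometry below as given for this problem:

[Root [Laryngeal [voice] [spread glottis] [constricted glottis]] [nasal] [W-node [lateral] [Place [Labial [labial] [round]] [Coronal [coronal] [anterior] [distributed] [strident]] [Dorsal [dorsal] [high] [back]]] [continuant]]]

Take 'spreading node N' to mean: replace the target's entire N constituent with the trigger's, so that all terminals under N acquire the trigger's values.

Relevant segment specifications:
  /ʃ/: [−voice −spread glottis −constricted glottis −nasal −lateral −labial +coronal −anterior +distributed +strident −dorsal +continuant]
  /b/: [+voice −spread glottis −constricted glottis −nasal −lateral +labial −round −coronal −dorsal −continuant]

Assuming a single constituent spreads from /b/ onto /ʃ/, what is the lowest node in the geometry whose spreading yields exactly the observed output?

W-node

/ʃ/ and [p] differ in [continuant], [labial], [round], [coronal], [anterior], [distributed], [strident]; every other specified feature is identical.
The smallest constituent containing every changed terminal is W-node — each of its daughters lacks at least one of the affected features.
If W-node spreads, every terminal under it takes /b/'s value, producing [p] as observed.
[voice] — on which /b/ differs from /ʃ/ — is unchanged, so Root cannot have spread; the constituent is no larger than W-node.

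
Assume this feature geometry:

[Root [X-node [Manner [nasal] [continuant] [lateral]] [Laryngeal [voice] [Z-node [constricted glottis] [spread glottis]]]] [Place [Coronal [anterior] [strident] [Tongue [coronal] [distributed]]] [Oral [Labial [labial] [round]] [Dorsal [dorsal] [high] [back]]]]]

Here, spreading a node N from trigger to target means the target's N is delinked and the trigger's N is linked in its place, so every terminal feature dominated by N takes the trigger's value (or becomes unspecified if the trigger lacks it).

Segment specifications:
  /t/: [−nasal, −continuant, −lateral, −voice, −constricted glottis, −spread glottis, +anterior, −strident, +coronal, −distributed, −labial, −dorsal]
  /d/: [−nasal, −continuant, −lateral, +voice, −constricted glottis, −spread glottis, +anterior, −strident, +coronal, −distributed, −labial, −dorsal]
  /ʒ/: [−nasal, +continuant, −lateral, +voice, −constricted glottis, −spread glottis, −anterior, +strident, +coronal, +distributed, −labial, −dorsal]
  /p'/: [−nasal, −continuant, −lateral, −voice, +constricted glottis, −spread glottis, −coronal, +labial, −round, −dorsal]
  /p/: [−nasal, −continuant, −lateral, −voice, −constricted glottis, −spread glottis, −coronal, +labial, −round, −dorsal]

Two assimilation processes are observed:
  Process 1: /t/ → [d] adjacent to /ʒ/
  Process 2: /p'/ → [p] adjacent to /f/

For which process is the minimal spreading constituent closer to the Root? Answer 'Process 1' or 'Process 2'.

Process 1

Process 1: the feature that changes is [voice]; the minimal node is [voice] (depth 3).
Process 2: the feature that changes is [constricted glottis]; the minimal node is [constricted glottis] (depth 4).
Depth 3 < depth 4; Process 1 involves the structurally higher constituent [voice].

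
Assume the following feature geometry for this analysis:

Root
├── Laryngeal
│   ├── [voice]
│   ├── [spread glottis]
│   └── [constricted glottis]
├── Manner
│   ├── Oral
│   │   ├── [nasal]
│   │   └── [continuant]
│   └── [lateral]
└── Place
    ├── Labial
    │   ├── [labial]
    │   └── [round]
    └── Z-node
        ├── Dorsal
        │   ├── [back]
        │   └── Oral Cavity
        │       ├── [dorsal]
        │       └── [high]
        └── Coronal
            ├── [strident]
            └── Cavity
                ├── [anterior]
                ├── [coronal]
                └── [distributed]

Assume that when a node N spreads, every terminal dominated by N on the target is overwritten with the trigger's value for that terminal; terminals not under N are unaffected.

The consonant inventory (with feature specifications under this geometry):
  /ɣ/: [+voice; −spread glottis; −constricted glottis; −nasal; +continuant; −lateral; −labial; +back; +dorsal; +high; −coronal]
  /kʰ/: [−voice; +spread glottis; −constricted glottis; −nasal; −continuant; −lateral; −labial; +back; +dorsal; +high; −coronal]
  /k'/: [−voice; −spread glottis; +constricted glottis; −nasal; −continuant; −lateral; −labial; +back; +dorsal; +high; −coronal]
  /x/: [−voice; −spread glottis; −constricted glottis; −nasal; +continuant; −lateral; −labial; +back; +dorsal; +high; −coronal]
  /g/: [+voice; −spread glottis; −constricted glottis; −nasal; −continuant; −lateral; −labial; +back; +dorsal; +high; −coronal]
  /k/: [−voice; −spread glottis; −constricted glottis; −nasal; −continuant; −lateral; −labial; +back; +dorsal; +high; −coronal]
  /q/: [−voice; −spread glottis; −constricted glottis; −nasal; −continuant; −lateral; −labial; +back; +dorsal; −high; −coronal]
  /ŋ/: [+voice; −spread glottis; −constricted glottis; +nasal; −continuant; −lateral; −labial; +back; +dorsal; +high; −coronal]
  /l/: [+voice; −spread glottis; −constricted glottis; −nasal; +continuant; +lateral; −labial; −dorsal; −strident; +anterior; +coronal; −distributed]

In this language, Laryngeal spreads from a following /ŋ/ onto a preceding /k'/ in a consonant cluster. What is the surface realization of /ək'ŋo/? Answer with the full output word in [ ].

[əgŋo]

Laryngeal immediately or transitively dominates [voice], [spread glottis], [constricted glottis].
Spreading Laryngeal from /ŋ/ onto /k'/ replaces those values with /ŋ/'s: [+voice], [−spread glottis], [−constricted glottis]. Features outside Laryngeal ([nasal], [continuant], [lateral], …) stay as in /k'/.
Among the inventory, only /g/ has exactly this specification, giving the surface form [əgŋo].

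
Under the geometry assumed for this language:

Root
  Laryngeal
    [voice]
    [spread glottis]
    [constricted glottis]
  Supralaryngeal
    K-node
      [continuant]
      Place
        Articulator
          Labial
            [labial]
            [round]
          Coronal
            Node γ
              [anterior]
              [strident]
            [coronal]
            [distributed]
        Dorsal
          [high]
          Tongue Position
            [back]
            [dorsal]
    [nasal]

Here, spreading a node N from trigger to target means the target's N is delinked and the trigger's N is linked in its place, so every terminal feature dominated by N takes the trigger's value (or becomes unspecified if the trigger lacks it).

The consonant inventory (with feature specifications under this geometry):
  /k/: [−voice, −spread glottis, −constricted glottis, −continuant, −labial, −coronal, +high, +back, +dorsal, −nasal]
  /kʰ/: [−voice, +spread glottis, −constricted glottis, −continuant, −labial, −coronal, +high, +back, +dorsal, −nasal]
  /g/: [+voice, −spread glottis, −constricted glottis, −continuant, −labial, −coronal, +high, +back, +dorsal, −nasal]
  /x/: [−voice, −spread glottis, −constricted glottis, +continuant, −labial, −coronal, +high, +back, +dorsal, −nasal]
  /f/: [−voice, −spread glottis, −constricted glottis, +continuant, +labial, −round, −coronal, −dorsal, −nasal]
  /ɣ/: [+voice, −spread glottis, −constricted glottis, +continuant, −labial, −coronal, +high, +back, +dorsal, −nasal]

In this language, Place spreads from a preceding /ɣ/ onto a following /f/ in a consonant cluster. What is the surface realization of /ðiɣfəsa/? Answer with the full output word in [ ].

[ðiɣxəsa]

The Place node dominates the terminals [labial], [round], [anterior], [strident], [coronal], [distributed], [high], [back], [dorsal].
Spreading Place from /ɣ/ onto /f/ replaces those values with /ɣ/'s: [−labial], [−coronal], [+high], [+back], [+dorsal]. Features outside Place ([voice], [spread glottis], [constricted glottis], …) stay as in /f/.
The resulting bundle matches /x/ in the inventory; substituting it for /f/ gives [ðiɣxəsa].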